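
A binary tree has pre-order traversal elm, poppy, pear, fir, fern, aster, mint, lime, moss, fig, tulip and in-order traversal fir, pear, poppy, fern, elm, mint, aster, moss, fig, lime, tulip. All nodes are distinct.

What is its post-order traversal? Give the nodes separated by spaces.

The first element of pre-order is the root; it splits in-order into left and right subtrees.
Root elm: left subtree has 4 nodes {fir, pear, poppy, fern}, right has 6 {mint, aster, moss, fig, lime, tulip}.
  Root poppy: left subtree has 2 nodes {fir, pear}, right has 1 {fern}.
    Root pear: left subtree has 1 node {fir}, right has 0 { }.
  Root aster: left subtree has 1 node {mint}, right has 4 {moss, fig, lime, tulip}.
    Root lime: left subtree has 2 nodes {moss, fig}, right has 1 {tulip}.
      Root moss: left subtree has 0 nodes { }, right has 1 {fig}.

fir pear fern poppy mint fig moss tulip lime aster elm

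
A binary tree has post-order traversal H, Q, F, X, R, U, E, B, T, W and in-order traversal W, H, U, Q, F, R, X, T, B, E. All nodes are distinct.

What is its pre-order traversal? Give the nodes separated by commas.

The last element of post-order is the root; it splits in-order into left and right subtrees.
Root W: left subtree has 0 nodes { }, right has 9 {H, U, Q, F, R, X, T, B, E}.
  Root T: left subtree has 6 nodes {H, U, Q, F, R, X}, right has 2 {B, E}.
    Root U: left subtree has 1 node {H}, right has 4 {Q, F, R, X}.
      Root R: left subtree has 2 nodes {Q, F}, right has 1 {X}.
        Root F: left subtree has 1 node {Q}, right has 0 { }.
    Root B: left subtree has 0 nodes { }, right has 1 {E}.

W, T, U, H, R, F, Q, X, B, E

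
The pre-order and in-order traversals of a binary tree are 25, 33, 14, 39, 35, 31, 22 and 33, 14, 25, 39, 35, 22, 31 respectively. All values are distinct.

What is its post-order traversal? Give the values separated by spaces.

14 33 22 31 35 39 25

The first element of pre-order is the root; it splits in-order into left and right subtrees.
Root 25: left subtree has 2 nodes {33, 14}, right has 4 {39, 35, 22, 31}.
  Root 33: left subtree has 0 nodes { }, right has 1 {14}.
  Root 39: left subtree has 0 nodes { }, right has 3 {35, 22, 31}.
    Root 35: left subtree has 0 nodes { }, right has 2 {22, 31}.
      Root 31: left subtree has 1 node {22}, right has 0 { }.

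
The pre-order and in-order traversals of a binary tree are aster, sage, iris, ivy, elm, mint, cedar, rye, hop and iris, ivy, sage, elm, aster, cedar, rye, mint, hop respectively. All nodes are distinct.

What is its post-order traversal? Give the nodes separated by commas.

ivy, iris, elm, sage, rye, cedar, hop, mint, aster

The first element of pre-order is the root; it splits in-order into left and right subtrees.
Root aster: left subtree has 4 nodes {iris, ivy, sage, elm}, right has 4 {cedar, rye, mint, hop}.
  Root sage: left subtree has 2 nodes {iris, ivy}, right has 1 {elm}.
    Root iris: left subtree has 0 nodes { }, right has 1 {ivy}.
  Root mint: left subtree has 2 nodes {cedar, rye}, right has 1 {hop}.
    Root cedar: left subtree has 0 nodes { }, right has 1 {rye}.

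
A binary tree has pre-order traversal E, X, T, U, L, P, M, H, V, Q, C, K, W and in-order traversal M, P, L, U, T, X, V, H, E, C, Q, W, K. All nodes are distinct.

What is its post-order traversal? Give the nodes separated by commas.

M, P, L, U, T, V, H, X, C, W, K, Q, E

The first element of pre-order is the root; it splits in-order into left and right subtrees.
Root E: left subtree has 8 nodes {M, P, L, U, T, X, V, H}, right has 4 {C, Q, W, K}.
  Root X: left subtree has 5 nodes {M, P, L, U, T}, right has 2 {V, H}.
    Root T: left subtree has 4 nodes {M, P, L, U}, right has 0 { }.
      Root U: left subtree has 3 nodes {M, P, L}, right has 0 { }.
        Root L: left subtree has 2 nodes {M, P}, right has 0 { }.
          Root P: left subtree has 1 node {M}, right has 0 { }.
    Root H: left subtree has 1 node {V}, right has 0 { }.
  Root Q: left subtree has 1 node {C}, right has 2 {W, K}.
    Root K: left subtree has 1 node {W}, right has 0 { }.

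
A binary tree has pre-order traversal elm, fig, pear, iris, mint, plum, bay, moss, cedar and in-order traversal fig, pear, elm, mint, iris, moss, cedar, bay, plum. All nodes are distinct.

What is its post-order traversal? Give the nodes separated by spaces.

The first element of pre-order is the root; it splits in-order into left and right subtrees.
Root elm: left subtree has 2 nodes {fig, pear}, right has 6 {mint, iris, moss, cedar, bay, plum}.
  Root fig: left subtree has 0 nodes { }, right has 1 {pear}.
  Root iris: left subtree has 1 node {mint}, right has 4 {moss, cedar, bay, plum}.
    Root plum: left subtree has 3 nodes {moss, cedar, bay}, right has 0 { }.
      Root bay: left subtree has 2 nodes {moss, cedar}, right has 0 { }.
        Root moss: left subtree has 0 nodes { }, right has 1 {cedar}.

pear fig mint cedar moss bay plum iris elm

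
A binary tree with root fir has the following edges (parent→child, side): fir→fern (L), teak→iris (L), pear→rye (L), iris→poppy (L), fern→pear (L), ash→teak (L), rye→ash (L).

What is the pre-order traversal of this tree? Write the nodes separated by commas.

Pre-order visits the node, then its left subtree, then its right subtree.
Visit fir.
At fir: go left to fern.
  Visit fern.
  At fern: go left to pear.
    Visit pear.
    At pear: go left to rye.
      Visit rye.
      At rye: go left to ash.
        Visit ash.
        At ash: go left to teak.
          Visit teak.
          At teak: go left to iris.
            Visit iris.
            At iris: go left to poppy.
              poppy is a leaf — visit poppy.
            At iris: no right child.
          At teak: no right child.
        At ash: no right child.
      At rye: no right child.
    At pear: no right child.
  At fern: no right child.
At fir: no right child.

fir, fern, pear, rye, ash, teak, iris, poppy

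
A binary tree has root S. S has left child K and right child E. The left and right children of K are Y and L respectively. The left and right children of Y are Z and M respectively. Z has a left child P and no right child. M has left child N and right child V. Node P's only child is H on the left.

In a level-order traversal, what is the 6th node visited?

Level-order visits nodes level by level from the root, left to right within each level.
Level 0: S
Level 1: K, E
Level 2: Y, L
Level 3: Z, M
Level 4: P, N, V
Level 5: H
Full level-order sequence: S, K, E, Y, L, Z, M, P, N, V, H.

Z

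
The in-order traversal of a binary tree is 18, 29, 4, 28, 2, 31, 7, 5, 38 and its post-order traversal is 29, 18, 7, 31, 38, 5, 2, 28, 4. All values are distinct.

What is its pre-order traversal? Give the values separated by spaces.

4 18 29 28 2 5 31 7 38

The last element of post-order is the root; it splits in-order into left and right subtrees.
Root 4: left subtree has 2 nodes {18, 29}, right has 6 {28, 2, 31, 7, 5, 38}.
  Root 18: left subtree has 0 nodes { }, right has 1 {29}.
  Root 28: left subtree has 0 nodes { }, right has 5 {2, 31, 7, 5, 38}.
    Root 2: left subtree has 0 nodes { }, right has 4 {31, 7, 5, 38}.
      Root 5: left subtree has 2 nodes {31, 7}, right has 1 {38}.
        Root 31: left subtree has 0 nodes { }, right has 1 {7}.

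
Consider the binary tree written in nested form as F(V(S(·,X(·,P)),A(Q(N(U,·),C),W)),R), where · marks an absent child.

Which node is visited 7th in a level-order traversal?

Level-order visits nodes level by level from the root, left to right within each level.
Level 0: F
Level 1: V, R
Level 2: S, A
Level 3: X, Q, W
Level 4: P, N, C
Level 5: U
Full level-order sequence: F, V, R, S, A, X, Q, W, P, N, C, U.

Q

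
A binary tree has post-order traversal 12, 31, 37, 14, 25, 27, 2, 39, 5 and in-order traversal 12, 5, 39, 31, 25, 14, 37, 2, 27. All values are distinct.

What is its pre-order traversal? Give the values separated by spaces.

The last element of post-order is the root; it splits in-order into left and right subtrees.
Root 5: left subtree has 1 node {12}, right has 7 {39, 31, 25, 14, 37, 2, 27}.
  Root 39: left subtree has 0 nodes { }, right has 6 {31, 25, 14, 37, 2, 27}.
    Root 2: left subtree has 4 nodes {31, 25, 14, 37}, right has 1 {27}.
      Root 25: left subtree has 1 node {31}, right has 2 {14, 37}.
        Root 14: left subtree has 0 nodes { }, right has 1 {37}.

5 12 39 2 25 31 14 37 27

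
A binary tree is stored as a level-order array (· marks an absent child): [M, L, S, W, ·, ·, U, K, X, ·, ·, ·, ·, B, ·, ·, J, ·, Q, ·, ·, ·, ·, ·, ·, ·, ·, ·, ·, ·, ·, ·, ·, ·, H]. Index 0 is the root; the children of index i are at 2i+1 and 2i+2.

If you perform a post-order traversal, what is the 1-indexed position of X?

Post-order visits the left subtree, then the right subtree, then the node.
At M: go left to L.
  At L: go left to W.
    At W: go left to K.
      At K: no left child.
      At K: go right to J.
        At J: no left child.
        At J: go right to H.
          H is a leaf — visit H.
        Visit J.
      Visit K.
    At W: go right to X.
      At X: no left child.
      At X: go right to Q.
        Q is a leaf — visit Q.
      Visit X.
    Visit W.
  At L: no right child.
  Visit L.
At M: go right to S.
  At S: no left child.
  At S: go right to U.
    At U: go left to B.
      B is a leaf — visit B.
    At U: no right child.
    Visit U.
  Visit S.
Visit M.
Full post-order sequence: H, J, K, Q, X, W, L, B, U, S, M.

5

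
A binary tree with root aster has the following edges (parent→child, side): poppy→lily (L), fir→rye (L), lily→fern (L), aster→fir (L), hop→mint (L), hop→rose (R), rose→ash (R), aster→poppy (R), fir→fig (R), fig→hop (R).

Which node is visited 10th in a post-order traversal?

Post-order visits the left subtree, then the right subtree, then the node.
At aster: go left to fir.
  At fir: go left to rye.
    rye is a leaf — visit rye.
  At fir: go right to fig.
    At fig: no left child.
    At fig: go right to hop.
      At hop: go left to mint.
        mint is a leaf — visit mint.
      At hop: go right to rose.
        At rose: no left child.
        At rose: go right to ash.
          ash is a leaf — visit ash.
        Visit rose.
      Visit hop.
    Visit fig.
  Visit fir.
At aster: go right to poppy.
  At poppy: go left to lily.
    At lily: go left to fern.
      fern is a leaf — visit fern.
    At lily: no right child.
    Visit lily.
  At poppy: no right child.
  Visit poppy.
Visit aster.
Full post-order sequence: rye, mint, ash, rose, hop, fig, fir, fern, lily, poppy, aster.

poppy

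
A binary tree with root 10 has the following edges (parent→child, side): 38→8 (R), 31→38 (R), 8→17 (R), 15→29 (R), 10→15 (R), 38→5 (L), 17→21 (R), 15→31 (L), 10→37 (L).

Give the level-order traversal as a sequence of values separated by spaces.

10 37 15 31 29 38 5 8 17 21

Level-order visits nodes level by level from the root, left to right within each level.
Level 0: 10
Level 1: 37, 15
Level 2: 31, 29
Level 3: 38
Level 4: 5, 8
Level 5: 17
Level 6: 21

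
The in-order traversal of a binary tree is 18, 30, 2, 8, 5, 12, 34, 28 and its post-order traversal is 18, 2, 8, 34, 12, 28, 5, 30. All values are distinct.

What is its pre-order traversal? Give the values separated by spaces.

30 18 5 8 2 28 12 34

The last element of post-order is the root; it splits in-order into left and right subtrees.
Root 30: left subtree has 1 node {18}, right has 6 {2, 8, 5, 12, 34, 28}.
  Root 5: left subtree has 2 nodes {2, 8}, right has 3 {12, 34, 28}.
    Root 8: left subtree has 1 node {2}, right has 0 { }.
    Root 28: left subtree has 2 nodes {12, 34}, right has 0 { }.
      Root 12: left subtree has 0 nodes { }, right has 1 {34}.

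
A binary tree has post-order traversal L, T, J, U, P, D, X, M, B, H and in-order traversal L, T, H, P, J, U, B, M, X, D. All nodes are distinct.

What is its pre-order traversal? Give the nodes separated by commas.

H, T, L, B, P, U, J, M, X, D

The last element of post-order is the root; it splits in-order into left and right subtrees.
Root H: left subtree has 2 nodes {L, T}, right has 7 {P, J, U, B, M, X, D}.
  Root T: left subtree has 1 node {L}, right has 0 { }.
  Root B: left subtree has 3 nodes {P, J, U}, right has 3 {M, X, D}.
    Root P: left subtree has 0 nodes { }, right has 2 {J, U}.
      Root U: left subtree has 1 node {J}, right has 0 { }.
    Root M: left subtree has 0 nodes { }, right has 2 {X, D}.
      Root X: left subtree has 0 nodes { }, right has 1 {D}.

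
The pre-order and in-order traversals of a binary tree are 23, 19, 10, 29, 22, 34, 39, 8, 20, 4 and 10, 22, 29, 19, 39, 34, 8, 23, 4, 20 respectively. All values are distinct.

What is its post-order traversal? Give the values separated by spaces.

The first element of pre-order is the root; it splits in-order into left and right subtrees.
Root 23: left subtree has 7 nodes {10, 22, 29, 19, 39, 34, 8}, right has 2 {4, 20}.
  Root 19: left subtree has 3 nodes {10, 22, 29}, right has 3 {39, 34, 8}.
    Root 10: left subtree has 0 nodes { }, right has 2 {22, 29}.
      Root 29: left subtree has 1 node {22}, right has 0 { }.
    Root 34: left subtree has 1 node {39}, right has 1 {8}.
  Root 20: left subtree has 1 node {4}, right has 0 { }.

22 29 10 39 8 34 19 4 20 23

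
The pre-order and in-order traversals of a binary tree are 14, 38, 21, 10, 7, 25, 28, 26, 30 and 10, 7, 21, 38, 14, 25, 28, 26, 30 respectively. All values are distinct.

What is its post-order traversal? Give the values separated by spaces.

The first element of pre-order is the root; it splits in-order into left and right subtrees.
Root 14: left subtree has 4 nodes {10, 7, 21, 38}, right has 4 {25, 28, 26, 30}.
  Root 38: left subtree has 3 nodes {10, 7, 21}, right has 0 { }.
    Root 21: left subtree has 2 nodes {10, 7}, right has 0 { }.
      Root 10: left subtree has 0 nodes { }, right has 1 {7}.
  Root 25: left subtree has 0 nodes { }, right has 3 {28, 26, 30}.
    Root 28: left subtree has 0 nodes { }, right has 2 {26, 30}.
      Root 26: left subtree has 0 nodes { }, right has 1 {30}.

7 10 21 38 30 26 28 25 14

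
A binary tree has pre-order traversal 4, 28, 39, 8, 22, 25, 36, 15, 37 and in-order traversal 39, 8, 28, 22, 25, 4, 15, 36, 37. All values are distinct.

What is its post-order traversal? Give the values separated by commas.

The first element of pre-order is the root; it splits in-order into left and right subtrees.
Root 4: left subtree has 5 nodes {39, 8, 28, 22, 25}, right has 3 {15, 36, 37}.
  Root 28: left subtree has 2 nodes {39, 8}, right has 2 {22, 25}.
    Root 39: left subtree has 0 nodes { }, right has 1 {8}.
    Root 22: left subtree has 0 nodes { }, right has 1 {25}.
  Root 36: left subtree has 1 node {15}, right has 1 {37}.

8, 39, 25, 22, 28, 15, 37, 36, 4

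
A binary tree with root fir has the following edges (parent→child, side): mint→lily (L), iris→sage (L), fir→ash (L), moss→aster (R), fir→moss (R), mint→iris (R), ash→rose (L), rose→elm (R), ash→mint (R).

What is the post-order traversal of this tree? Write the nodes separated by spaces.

Post-order visits the left subtree, then the right subtree, then the node.
At fir: go left to ash.
  At ash: go left to rose.
    At rose: no left child.
    At rose: go right to elm.
      elm is a leaf — visit elm.
    Visit rose.
  At ash: go right to mint.
    At mint: go left to lily.
      lily is a leaf — visit lily.
    At mint: go right to iris.
      At iris: go left to sage.
        sage is a leaf — visit sage.
      At iris: no right child.
      Visit iris.
    Visit mint.
  Visit ash.
At fir: go right to moss.
  At moss: no left child.
  At moss: go right to aster.
    aster is a leaf — visit aster.
  Visit moss.
Visit fir.

elm rose lily sage iris mint ash aster moss fir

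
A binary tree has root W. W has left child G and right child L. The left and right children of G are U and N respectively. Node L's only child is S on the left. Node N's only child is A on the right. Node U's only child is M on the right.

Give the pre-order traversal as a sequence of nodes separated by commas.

W, G, U, M, N, A, L, S

Pre-order visits the node, then its left subtree, then its right subtree.
Visit W.
At W: go left to G.
  Visit G.
  At G: go left to U.
    Visit U.
    At U: no left child.
    At U: go right to M.
      M is a leaf — visit M.
  At G: go right to N.
    Visit N.
    At N: no left child.
    At N: go right to A.
      A is a leaf — visit A.
At W: go right to L.
  Visit L.
  At L: go left to S.
    S is a leaf — visit S.
  At L: no right child.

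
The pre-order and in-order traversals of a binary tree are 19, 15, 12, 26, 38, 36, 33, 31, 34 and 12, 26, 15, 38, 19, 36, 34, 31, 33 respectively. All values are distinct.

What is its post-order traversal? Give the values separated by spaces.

The first element of pre-order is the root; it splits in-order into left and right subtrees.
Root 19: left subtree has 4 nodes {12, 26, 15, 38}, right has 4 {36, 34, 31, 33}.
  Root 15: left subtree has 2 nodes {12, 26}, right has 1 {38}.
    Root 12: left subtree has 0 nodes { }, right has 1 {26}.
  Root 36: left subtree has 0 nodes { }, right has 3 {34, 31, 33}.
    Root 33: left subtree has 2 nodes {34, 31}, right has 0 { }.
      Root 31: left subtree has 1 node {34}, right has 0 { }.

26 12 38 15 34 31 33 36 19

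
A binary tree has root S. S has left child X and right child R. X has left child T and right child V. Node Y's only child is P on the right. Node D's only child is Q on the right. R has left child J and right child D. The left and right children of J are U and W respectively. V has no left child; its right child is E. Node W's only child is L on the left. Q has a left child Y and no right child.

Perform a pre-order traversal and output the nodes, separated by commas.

Pre-order visits the node, then its left subtree, then its right subtree.
Visit S.
At S: go left to X.
  Visit X.
  At X: go left to T.
    T is a leaf — visit T.
  At X: go right to V.
    Visit V.
    At V: no left child.
    At V: go right to E.
      E is a leaf — visit E.
At S: go right to R.
  Visit R.
  At R: go left to J.
    Visit J.
    At J: go left to U.
      U is a leaf — visit U.
    At J: go right to W.
      Visit W.
      At W: go left to L.
        L is a leaf — visit L.
      At W: no right child.
  At R: go right to D.
    Visit D.
    At D: no left child.
    At D: go right to Q.
      Visit Q.
      At Q: go left to Y.
        Visit Y.
        At Y: no left child.
        At Y: go right to P.
          P is a leaf — visit P.
      At Q: no right child.

S, X, T, V, E, R, J, U, W, L, D, Q, Y, P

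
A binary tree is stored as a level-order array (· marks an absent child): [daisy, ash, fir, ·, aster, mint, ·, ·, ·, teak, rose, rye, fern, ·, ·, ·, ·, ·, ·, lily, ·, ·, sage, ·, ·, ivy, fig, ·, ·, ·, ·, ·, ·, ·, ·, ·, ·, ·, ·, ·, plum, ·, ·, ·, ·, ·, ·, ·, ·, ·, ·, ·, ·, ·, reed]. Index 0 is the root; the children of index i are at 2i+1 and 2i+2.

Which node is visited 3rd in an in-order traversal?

plum

In-order visits the left subtree, then the node, then the right subtree.
At daisy: go left to ash.
  At ash: no left child.
  Visit ash.
  At ash: go right to aster.
    At aster: go left to teak.
      At teak: go left to lily.
        At lily: no left child.
        Visit lily.
        At lily: go right to plum.
          plum is a leaf — visit plum.
      Visit teak.
      At teak: no right child.
    Visit aster.
    At aster: go right to rose.
      At rose: no left child.
      Visit rose.
      At rose: go right to sage.
        sage is a leaf — visit sage.
Visit daisy.
At daisy: go right to fir.
  At fir: go left to mint.
    At mint: go left to rye.
      rye is a leaf — visit rye.
    Visit mint.
    At mint: go right to fern.
      At fern: go left to ivy.
        ivy is a leaf — visit ivy.
      Visit fern.
      At fern: go right to fig.
        At fig: no left child.
        Visit fig.
        At fig: go right to reed.
          reed is a leaf — visit reed.
  Visit fir.
  At fir: no right child.
Full in-order sequence: ash, lily, plum, teak, aster, rose, sage, daisy, rye, mint, ivy, fern, fig, reed, fir.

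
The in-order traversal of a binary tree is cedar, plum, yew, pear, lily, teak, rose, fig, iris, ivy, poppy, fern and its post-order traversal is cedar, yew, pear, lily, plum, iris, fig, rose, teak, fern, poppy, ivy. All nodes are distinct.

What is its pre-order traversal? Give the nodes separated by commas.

ivy, teak, plum, cedar, lily, pear, yew, rose, fig, iris, poppy, fern

The last element of post-order is the root; it splits in-order into left and right subtrees.
Root ivy: left subtree has 9 nodes {cedar, plum, yew, pear, lily, teak, rose, fig, iris}, right has 2 {poppy, fern}.
  Root teak: left subtree has 5 nodes {cedar, plum, yew, pear, lily}, right has 3 {rose, fig, iris}.
    Root plum: left subtree has 1 node {cedar}, right has 3 {yew, pear, lily}.
      Root lily: left subtree has 2 nodes {yew, pear}, right has 0 { }.
        Root pear: left subtree has 1 node {yew}, right has 0 { }.
    Root rose: left subtree has 0 nodes { }, right has 2 {fig, iris}.
      Root fig: left subtree has 0 nodes { }, right has 1 {iris}.
  Root poppy: left subtree has 0 nodes { }, right has 1 {fern}.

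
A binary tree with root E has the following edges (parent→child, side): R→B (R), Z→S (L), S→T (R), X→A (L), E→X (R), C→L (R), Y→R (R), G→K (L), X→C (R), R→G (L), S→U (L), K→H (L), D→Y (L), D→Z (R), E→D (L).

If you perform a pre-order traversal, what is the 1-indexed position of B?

Pre-order visits the node, then its left subtree, then its right subtree.
Visit E.
At E: go left to D.
  Visit D.
  At D: go left to Y.
    Visit Y.
    At Y: no left child.
    At Y: go right to R.
      Visit R.
      At R: go left to G.
        Visit G.
        At G: go left to K.
          Visit K.
          At K: go left to H.
            H is a leaf — visit H.
          At K: no right child.
        At G: no right child.
      At R: go right to B.
        B is a leaf — visit B.
  At D: go right to Z.
    Visit Z.
    At Z: go left to S.
      Visit S.
      At S: go left to U.
        U is a leaf — visit U.
      At S: go right to T.
        T is a leaf — visit T.
    At Z: no right child.
At E: go right to X.
  Visit X.
  At X: go left to A.
    A is a leaf — visit A.
  At X: go right to C.
    Visit C.
    At C: no left child.
    At C: go right to L.
      L is a leaf — visit L.
Full pre-order sequence: E, D, Y, R, G, K, H, B, Z, S, U, T, X, A, C, L.

8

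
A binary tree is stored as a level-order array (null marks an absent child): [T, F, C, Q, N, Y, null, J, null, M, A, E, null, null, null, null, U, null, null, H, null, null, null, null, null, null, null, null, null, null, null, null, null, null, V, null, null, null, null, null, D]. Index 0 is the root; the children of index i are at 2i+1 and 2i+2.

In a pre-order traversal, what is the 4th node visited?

J

Pre-order visits the node, then its left subtree, then its right subtree.
Visit T.
At T: go left to F.
  Visit F.
  At F: go left to Q.
    Visit Q.
    At Q: go left to J.
      Visit J.
      At J: no left child.
      At J: go right to U.
        Visit U.
        At U: no left child.
        At U: go right to V.
          V is a leaf — visit V.
    At Q: no right child.
  At F: go right to N.
    Visit N.
    At N: go left to M.
      Visit M.
      At M: go left to H.
        Visit H.
        At H: no left child.
        At H: go right to D.
          D is a leaf — visit D.
      At M: no right child.
    At N: go right to A.
      A is a leaf — visit A.
At T: go right to C.
  Visit C.
  At C: go left to Y.
    Visit Y.
    At Y: go left to E.
      E is a leaf — visit E.
    At Y: no right child.
  At C: no right child.
Full pre-order sequence: T, F, Q, J, U, V, N, M, H, D, A, C, Y, E.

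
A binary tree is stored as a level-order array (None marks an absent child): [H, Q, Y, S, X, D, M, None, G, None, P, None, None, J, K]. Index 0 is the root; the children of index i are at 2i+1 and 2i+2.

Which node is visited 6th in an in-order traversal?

H

In-order visits the left subtree, then the node, then the right subtree.
At H: go left to Q.
  At Q: go left to S.
    At S: no left child.
    Visit S.
    At S: go right to G.
      G is a leaf — visit G.
  Visit Q.
  At Q: go right to X.
    At X: no left child.
    Visit X.
    At X: go right to P.
      P is a leaf — visit P.
Visit H.
At H: go right to Y.
  At Y: go left to D.
    D is a leaf — visit D.
  Visit Y.
  At Y: go right to M.
    At M: go left to J.
      J is a leaf — visit J.
    Visit M.
    At M: go right to K.
      K is a leaf — visit K.
Full in-order sequence: S, G, Q, X, P, H, D, Y, J, M, K.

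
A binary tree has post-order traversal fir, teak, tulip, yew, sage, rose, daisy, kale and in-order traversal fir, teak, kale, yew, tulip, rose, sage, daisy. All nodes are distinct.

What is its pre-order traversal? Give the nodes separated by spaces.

The last element of post-order is the root; it splits in-order into left and right subtrees.
Root kale: left subtree has 2 nodes {fir, teak}, right has 5 {yew, tulip, rose, sage, daisy}.
  Root teak: left subtree has 1 node {fir}, right has 0 { }.
  Root daisy: left subtree has 4 nodes {yew, tulip, rose, sage}, right has 0 { }.
    Root rose: left subtree has 2 nodes {yew, tulip}, right has 1 {sage}.
      Root yew: left subtree has 0 nodes { }, right has 1 {tulip}.

kale teak fir daisy rose yew tulip sage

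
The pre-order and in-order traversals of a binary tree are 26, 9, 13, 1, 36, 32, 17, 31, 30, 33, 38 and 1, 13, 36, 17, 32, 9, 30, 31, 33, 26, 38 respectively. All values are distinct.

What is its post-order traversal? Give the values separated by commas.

1, 17, 32, 36, 13, 30, 33, 31, 9, 38, 26

The first element of pre-order is the root; it splits in-order into left and right subtrees.
Root 26: left subtree has 9 nodes {1, 13, 36, 17, 32, 9, 30, 31, 33}, right has 1 {38}.
  Root 9: left subtree has 5 nodes {1, 13, 36, 17, 32}, right has 3 {30, 31, 33}.
    Root 13: left subtree has 1 node {1}, right has 3 {36, 17, 32}.
      Root 36: left subtree has 0 nodes { }, right has 2 {17, 32}.
        Root 32: left subtree has 1 node {17}, right has 0 { }.
    Root 31: left subtree has 1 node {30}, right has 1 {33}.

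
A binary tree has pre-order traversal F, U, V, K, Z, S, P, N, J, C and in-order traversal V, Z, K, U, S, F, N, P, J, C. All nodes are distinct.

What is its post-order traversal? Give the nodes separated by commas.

Z, K, V, S, U, N, C, J, P, F

The first element of pre-order is the root; it splits in-order into left and right subtrees.
Root F: left subtree has 5 nodes {V, Z, K, U, S}, right has 4 {N, P, J, C}.
  Root U: left subtree has 3 nodes {V, Z, K}, right has 1 {S}.
    Root V: left subtree has 0 nodes { }, right has 2 {Z, K}.
      Root K: left subtree has 1 node {Z}, right has 0 { }.
  Root P: left subtree has 1 node {N}, right has 2 {J, C}.
    Root J: left subtree has 0 nodes { }, right has 1 {C}.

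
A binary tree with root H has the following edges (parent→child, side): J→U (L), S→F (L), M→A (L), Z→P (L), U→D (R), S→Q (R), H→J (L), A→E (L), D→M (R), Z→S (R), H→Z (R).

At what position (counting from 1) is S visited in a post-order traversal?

Post-order visits the left subtree, then the right subtree, then the node.
At H: go left to J.
  At J: go left to U.
    At U: no left child.
    At U: go right to D.
      At D: no left child.
      At D: go right to M.
        At M: go left to A.
          At A: go left to E.
            E is a leaf — visit E.
          At A: no right child.
          Visit A.
        At M: no right child.
        Visit M.
      Visit D.
    Visit U.
  At J: no right child.
  Visit J.
At H: go right to Z.
  At Z: go left to P.
    P is a leaf — visit P.
  At Z: go right to S.
    At S: go left to F.
      F is a leaf — visit F.
    At S: go right to Q.
      Q is a leaf — visit Q.
    Visit S.
  Visit Z.
Visit H.
Full post-order sequence: E, A, M, D, U, J, P, F, Q, S, Z, H.

10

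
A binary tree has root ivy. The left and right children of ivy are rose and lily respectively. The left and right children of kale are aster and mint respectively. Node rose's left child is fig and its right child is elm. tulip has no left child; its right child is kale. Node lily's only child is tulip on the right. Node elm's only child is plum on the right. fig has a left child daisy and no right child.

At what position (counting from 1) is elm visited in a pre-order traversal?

5

Pre-order visits the node, then its left subtree, then its right subtree.
Visit ivy.
At ivy: go left to rose.
  Visit rose.
  At rose: go left to fig.
    Visit fig.
    At fig: go left to daisy.
      daisy is a leaf — visit daisy.
    At fig: no right child.
  At rose: go right to elm.
    Visit elm.
    At elm: no left child.
    At elm: go right to plum.
      plum is a leaf — visit plum.
At ivy: go right to lily.
  Visit lily.
  At lily: no left child.
  At lily: go right to tulip.
    Visit tulip.
    At tulip: no left child.
    At tulip: go right to kale.
      Visit kale.
      At kale: go left to aster.
        aster is a leaf — visit aster.
      At kale: go right to mint.
        mint is a leaf — visit mint.
Full pre-order sequence: ivy, rose, fig, daisy, elm, plum, lily, tulip, kale, aster, mint.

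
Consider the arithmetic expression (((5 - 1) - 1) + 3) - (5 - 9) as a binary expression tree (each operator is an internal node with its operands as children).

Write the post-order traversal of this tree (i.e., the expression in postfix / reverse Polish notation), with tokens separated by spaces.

Post-order on an expression tree gives postfix notation: for each operator, emit left operand, right operand, then the operator.

5 1 - 1 - 3 + 5 9 - -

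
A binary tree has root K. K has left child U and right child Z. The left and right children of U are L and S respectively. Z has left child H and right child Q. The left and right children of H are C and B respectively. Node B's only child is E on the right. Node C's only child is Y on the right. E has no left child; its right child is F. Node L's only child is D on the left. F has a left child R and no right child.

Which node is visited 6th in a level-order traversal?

H

Level-order visits nodes level by level from the root, left to right within each level.
Level 0: K
Level 1: U, Z
Level 2: L, S, H, Q
Level 3: D, C, B
Level 4: Y, E
Level 5: F
Level 6: R
Full level-order sequence: K, U, Z, L, S, H, Q, D, C, B, Y, E, F, R.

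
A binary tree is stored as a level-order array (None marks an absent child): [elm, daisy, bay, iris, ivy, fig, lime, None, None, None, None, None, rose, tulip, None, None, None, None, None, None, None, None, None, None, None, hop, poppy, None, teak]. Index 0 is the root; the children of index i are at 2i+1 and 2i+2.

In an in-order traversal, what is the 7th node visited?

In-order visits the left subtree, then the node, then the right subtree.
At elm: go left to daisy.
  At daisy: go left to iris.
    iris is a leaf — visit iris.
  Visit daisy.
  At daisy: go right to ivy.
    ivy is a leaf — visit ivy.
Visit elm.
At elm: go right to bay.
  At bay: go left to fig.
    At fig: no left child.
    Visit fig.
    At fig: go right to rose.
      At rose: go left to hop.
        hop is a leaf — visit hop.
      Visit rose.
      At rose: go right to poppy.
        poppy is a leaf — visit poppy.
  Visit bay.
  At bay: go right to lime.
    At lime: go left to tulip.
      At tulip: no left child.
      Visit tulip.
      At tulip: go right to teak.
        teak is a leaf — visit teak.
    Visit lime.
    At lime: no right child.
Full in-order sequence: iris, daisy, ivy, elm, fig, hop, rose, poppy, bay, tulip, teak, lime.

rose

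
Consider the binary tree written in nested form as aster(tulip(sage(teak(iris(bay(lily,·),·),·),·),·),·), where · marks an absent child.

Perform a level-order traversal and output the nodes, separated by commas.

aster, tulip, sage, teak, iris, bay, lily

Level-order visits nodes level by level from the root, left to right within each level.
Level 0: aster
Level 1: tulip
Level 2: sage
Level 3: teak
Level 4: iris
Level 5: bay
Level 6: lily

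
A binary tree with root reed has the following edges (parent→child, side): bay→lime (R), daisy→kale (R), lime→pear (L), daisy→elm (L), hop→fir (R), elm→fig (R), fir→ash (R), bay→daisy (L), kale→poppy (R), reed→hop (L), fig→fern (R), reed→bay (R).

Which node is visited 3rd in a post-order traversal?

hop

Post-order visits the left subtree, then the right subtree, then the node.
At reed: go left to hop.
  At hop: no left child.
  At hop: go right to fir.
    At fir: no left child.
    At fir: go right to ash.
      ash is a leaf — visit ash.
    Visit fir.
  Visit hop.
At reed: go right to bay.
  At bay: go left to daisy.
    At daisy: go left to elm.
      At elm: no left child.
      At elm: go right to fig.
        At fig: no left child.
        At fig: go right to fern.
          fern is a leaf — visit fern.
        Visit fig.
      Visit elm.
    At daisy: go right to kale.
      At kale: no left child.
      At kale: go right to poppy.
        poppy is a leaf — visit poppy.
      Visit kale.
    Visit daisy.
  At bay: go right to lime.
    At lime: go left to pear.
      pear is a leaf — visit pear.
    At lime: no right child.
    Visit lime.
  Visit bay.
Visit reed.
Full post-order sequence: ash, fir, hop, fern, fig, elm, poppy, kale, daisy, pear, lime, bay, reed.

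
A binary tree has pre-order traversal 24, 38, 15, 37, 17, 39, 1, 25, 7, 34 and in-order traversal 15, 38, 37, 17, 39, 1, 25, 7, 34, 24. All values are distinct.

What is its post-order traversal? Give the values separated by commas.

The first element of pre-order is the root; it splits in-order into left and right subtrees.
Root 24: left subtree has 9 nodes {15, 38, 37, 17, 39, 1, 25, 7, 34}, right has 0 { }.
  Root 38: left subtree has 1 node {15}, right has 7 {37, 17, 39, 1, 25, 7, 34}.
    Root 37: left subtree has 0 nodes { }, right has 6 {17, 39, 1, 25, 7, 34}.
      Root 17: left subtree has 0 nodes { }, right has 5 {39, 1, 25, 7, 34}.
        Root 39: left subtree has 0 nodes { }, right has 4 {1, 25, 7, 34}.
          Root 1: left subtree has 0 nodes { }, right has 3 {25, 7, 34}.
            Root 25: left subtree has 0 nodes { }, right has 2 {7, 34}.
              Root 7: left subtree has 0 nodes { }, right has 1 {34}.

15, 34, 7, 25, 1, 39, 17, 37, 38, 24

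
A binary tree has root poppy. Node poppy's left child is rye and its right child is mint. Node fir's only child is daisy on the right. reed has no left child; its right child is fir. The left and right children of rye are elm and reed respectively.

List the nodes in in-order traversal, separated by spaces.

elm rye reed fir daisy poppy mint

In-order visits the left subtree, then the node, then the right subtree.
At poppy: go left to rye.
  At rye: go left to elm.
    elm is a leaf — visit elm.
  Visit rye.
  At rye: go right to reed.
    At reed: no left child.
    Visit reed.
    At reed: go right to fir.
      At fir: no left child.
      Visit fir.
      At fir: go right to daisy.
        daisy is a leaf — visit daisy.
Visit poppy.
At poppy: go right to mint.
  mint is a leaf — visit mint.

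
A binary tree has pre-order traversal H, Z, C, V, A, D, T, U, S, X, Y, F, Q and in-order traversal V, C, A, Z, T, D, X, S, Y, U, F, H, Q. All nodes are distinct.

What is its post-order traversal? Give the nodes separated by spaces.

The first element of pre-order is the root; it splits in-order into left and right subtrees.
Root H: left subtree has 11 nodes {V, C, A, Z, T, D, X, S, Y, U, F}, right has 1 {Q}.
  Root Z: left subtree has 3 nodes {V, C, A}, right has 7 {T, D, X, S, Y, U, F}.
    Root C: left subtree has 1 node {V}, right has 1 {A}.
    Root D: left subtree has 1 node {T}, right has 5 {X, S, Y, U, F}.
      Root U: left subtree has 3 nodes {X, S, Y}, right has 1 {F}.
        Root S: left subtree has 1 node {X}, right has 1 {Y}.

V A C T X Y S F U D Z Q H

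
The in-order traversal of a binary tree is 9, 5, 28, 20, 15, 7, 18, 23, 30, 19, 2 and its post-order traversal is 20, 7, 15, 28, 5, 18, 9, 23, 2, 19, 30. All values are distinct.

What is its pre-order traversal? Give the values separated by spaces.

The last element of post-order is the root; it splits in-order into left and right subtrees.
Root 30: left subtree has 8 nodes {9, 5, 28, 20, 15, 7, 18, 23}, right has 2 {19, 2}.
  Root 23: left subtree has 7 nodes {9, 5, 28, 20, 15, 7, 18}, right has 0 { }.
    Root 9: left subtree has 0 nodes { }, right has 6 {5, 28, 20, 15, 7, 18}.
      Root 18: left subtree has 5 nodes {5, 28, 20, 15, 7}, right has 0 { }.
        Root 5: left subtree has 0 nodes { }, right has 4 {28, 20, 15, 7}.
          Root 28: left subtree has 0 nodes { }, right has 3 {20, 15, 7}.
            Root 15: left subtree has 1 node {20}, right has 1 {7}.
  Root 19: left subtree has 0 nodes { }, right has 1 {2}.

30 23 9 18 5 28 15 20 7 19 2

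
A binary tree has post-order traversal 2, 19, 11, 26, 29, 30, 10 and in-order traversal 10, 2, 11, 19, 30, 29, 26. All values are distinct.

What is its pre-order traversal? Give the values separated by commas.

The last element of post-order is the root; it splits in-order into left and right subtrees.
Root 10: left subtree has 0 nodes { }, right has 6 {2, 11, 19, 30, 29, 26}.
  Root 30: left subtree has 3 nodes {2, 11, 19}, right has 2 {29, 26}.
    Root 11: left subtree has 1 node {2}, right has 1 {19}.
    Root 29: left subtree has 0 nodes { }, right has 1 {26}.

10, 30, 11, 2, 19, 29, 26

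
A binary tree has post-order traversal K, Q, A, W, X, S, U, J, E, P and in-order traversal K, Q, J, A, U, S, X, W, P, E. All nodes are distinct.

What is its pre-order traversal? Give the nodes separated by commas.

P, J, Q, K, U, A, S, X, W, E

The last element of post-order is the root; it splits in-order into left and right subtrees.
Root P: left subtree has 8 nodes {K, Q, J, A, U, S, X, W}, right has 1 {E}.
  Root J: left subtree has 2 nodes {K, Q}, right has 5 {A, U, S, X, W}.
    Root Q: left subtree has 1 node {K}, right has 0 { }.
    Root U: left subtree has 1 node {A}, right has 3 {S, X, W}.
      Root S: left subtree has 0 nodes { }, right has 2 {X, W}.
        Root X: left subtree has 0 nodes { }, right has 1 {W}.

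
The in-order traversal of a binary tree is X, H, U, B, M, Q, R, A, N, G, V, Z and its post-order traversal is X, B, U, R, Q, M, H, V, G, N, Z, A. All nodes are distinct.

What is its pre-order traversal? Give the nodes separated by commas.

A, H, X, M, U, B, Q, R, Z, N, G, V

The last element of post-order is the root; it splits in-order into left and right subtrees.
Root A: left subtree has 7 nodes {X, H, U, B, M, Q, R}, right has 4 {N, G, V, Z}.
  Root H: left subtree has 1 node {X}, right has 5 {U, B, M, Q, R}.
    Root M: left subtree has 2 nodes {U, B}, right has 2 {Q, R}.
      Root U: left subtree has 0 nodes { }, right has 1 {B}.
      Root Q: left subtree has 0 nodes { }, right has 1 {R}.
  Root Z: left subtree has 3 nodes {N, G, V}, right has 0 { }.
    Root N: left subtree has 0 nodes { }, right has 2 {G, V}.
      Root G: left subtree has 0 nodes { }, right has 1 {V}.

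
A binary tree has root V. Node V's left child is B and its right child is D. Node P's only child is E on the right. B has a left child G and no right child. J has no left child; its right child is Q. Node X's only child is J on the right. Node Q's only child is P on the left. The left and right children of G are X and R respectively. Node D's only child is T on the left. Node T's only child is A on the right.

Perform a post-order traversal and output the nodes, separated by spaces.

Post-order visits the left subtree, then the right subtree, then the node.
At V: go left to B.
  At B: go left to G.
    At G: go left to X.
      At X: no left child.
      At X: go right to J.
        At J: no left child.
        At J: go right to Q.
          At Q: go left to P.
            At P: no left child.
            At P: go right to E.
              E is a leaf — visit E.
            Visit P.
          At Q: no right child.
          Visit Q.
        Visit J.
      Visit X.
    At G: go right to R.
      R is a leaf — visit R.
    Visit G.
  At B: no right child.
  Visit B.
At V: go right to D.
  At D: go left to T.
    At T: no left child.
    At T: go right to A.
      A is a leaf — visit A.
    Visit T.
  At D: no right child.
  Visit D.
Visit V.

E P Q J X R G B A T D V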